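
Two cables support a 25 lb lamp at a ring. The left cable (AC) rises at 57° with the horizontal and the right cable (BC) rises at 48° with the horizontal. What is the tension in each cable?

T_AC = 17.32 lb, T_BC = 14.10 lb

ΣF_x = 0: −T_AC·cos57° + T_BC·cos48° = 0 → T_BC = 0.81395·T_AC.
ΣF_y = 0: T_AC·sin57° + T_BC·sin48° = 25.
Substitute: T_AC·(0.838671 + 0.81395·0.743145) = 25 → T_AC = 17.3184 ≈ 17.32 lb.
Then T_BC = 0.81395 × 17.3184 = 14.10 lb.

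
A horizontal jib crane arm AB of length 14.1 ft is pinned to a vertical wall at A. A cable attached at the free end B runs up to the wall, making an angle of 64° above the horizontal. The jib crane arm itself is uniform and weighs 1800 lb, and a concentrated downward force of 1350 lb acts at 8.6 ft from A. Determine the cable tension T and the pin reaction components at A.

T = 1917 lb, A_x = 840.6 lb, A_y = 1427 lb

ΣM about A: T·sin64°·14.1 − 1800·7.05 − 1350·8.6 = 0 → T = 24300/(14.1·0.898794) = 1917.46 ≈ 1917 lb.
ΣF_x = 0: A_x − T·cos64° = 0 → A_x = 1917.46 × 0.438371 = 840.6 lb.
ΣF_y = 0: A_y + T·sin64° − 1800 − 1350 = 0 → A_y = 3150 − 1917.46 × 0.898794 = 1427 lb.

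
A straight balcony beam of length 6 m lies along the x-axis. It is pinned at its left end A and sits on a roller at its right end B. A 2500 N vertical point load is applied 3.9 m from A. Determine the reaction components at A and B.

A_x = 0, A_y = 875.0 N, B_y = 1625 N

ΣM about A: B_y·6 − 2500·3.9 = 0 → B_y = 9750/6 = 1625 N.
ΣF_y = 0: A_y + 1625 − 2500 = 0 → A_y = 875.0 N.
ΣF_x = 0: no horizontal applied forces, so A_x = 0.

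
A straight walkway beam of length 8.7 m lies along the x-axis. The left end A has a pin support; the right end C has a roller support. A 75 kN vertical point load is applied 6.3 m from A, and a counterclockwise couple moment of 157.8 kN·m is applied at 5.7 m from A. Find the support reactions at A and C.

ΣM about A: C_y·8.7 − 75·6.3 + 157.8 = 0 → C_y = 314.7/8.7 = 36.1724 ≈ 36.17 kN.
ΣF_y = 0: A_y + 36.1724 − 75 = 0 → A_y = 38.83 kN.
ΣF_x = 0: no horizontal applied forces, so A_x = 0.

A_x = 0, A_y = 38.83 kN, C_y = 36.17 kN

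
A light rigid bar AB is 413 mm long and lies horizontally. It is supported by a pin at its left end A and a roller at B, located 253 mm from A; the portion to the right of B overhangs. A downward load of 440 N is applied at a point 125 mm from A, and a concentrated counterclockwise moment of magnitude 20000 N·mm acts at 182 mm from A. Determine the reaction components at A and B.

ΣM about A: B_y·253 − 440·125 + 20000 = 0 → B_y = 35000/253 = 138.34 ≈ 138.3 N.
ΣF_y = 0: A_y + 138.34 − 440 = 0 → A_y = 301.7 N.
ΣF_x = 0: no horizontal applied forces, so A_x = 0.

A_x = 0, A_y = 301.7 N, B_y = 138.3 N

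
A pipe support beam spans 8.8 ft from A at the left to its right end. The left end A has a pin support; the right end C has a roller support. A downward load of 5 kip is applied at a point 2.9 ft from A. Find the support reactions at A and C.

ΣM about A: C_y·8.8 − 5·2.9 = 0 → C_y = 14.5/8.8 = 1.64773 ≈ 1.648 kip.
ΣF_y = 0: A_y + 1.64773 − 5 = 0 → A_y = 3.352 kip.
ΣF_x = 0: no horizontal applied forces, so A_x = 0.

A_x = 0, A_y = 3.352 kip, C_y = 1.648 kip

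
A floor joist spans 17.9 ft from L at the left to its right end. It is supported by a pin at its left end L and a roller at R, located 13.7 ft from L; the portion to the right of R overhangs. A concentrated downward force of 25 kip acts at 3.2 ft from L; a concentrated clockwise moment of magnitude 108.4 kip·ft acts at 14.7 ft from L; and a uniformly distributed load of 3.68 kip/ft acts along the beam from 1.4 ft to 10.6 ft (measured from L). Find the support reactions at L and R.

Resultant of the distributed load: 3.68 × 9.2 = 33.856 kip at 6 ft from L.
Taking moments about L: R_y·13.7 − 25·3.2 − 108.4 − (3.68·9.2)·6 = 0 → R_y = 391.536/13.7 = 28.5793 ≈ 28.58 kip.
ΣF_y = 0: L_y + 28.5793 − 25 − 3.68·9.2 = 0 → L_y = 30.28 kip.
ΣF_x = 0: no horizontal applied forces, so L_x = 0.

L_x = 0, L_y = 30.28 kip, R_y = 28.58 kip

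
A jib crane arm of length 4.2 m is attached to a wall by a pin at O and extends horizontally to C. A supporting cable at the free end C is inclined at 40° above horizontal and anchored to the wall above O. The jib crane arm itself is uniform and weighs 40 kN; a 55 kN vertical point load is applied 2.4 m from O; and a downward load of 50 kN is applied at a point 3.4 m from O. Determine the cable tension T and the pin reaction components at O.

T = 143.0 kN, O_x = 109.5 kN, O_y = 53.10 kN

ΣM about O: T·sin40°·4.2 − 40·2.1 − 55·2.4 − 50·3.4 = 0 → T = 386/(4.2·0.642788) = 142.978 ≈ 143.0 kN.
ΣF_x = 0: O_x − T·cos40° = 0 → O_x = 142.978 × 0.766044 = 109.5 kN.
ΣF_y = 0: O_y + T·sin40° − 40 − 55 − 50 = 0 → O_y = 145 − 142.978 × 0.642788 = 53.10 kN.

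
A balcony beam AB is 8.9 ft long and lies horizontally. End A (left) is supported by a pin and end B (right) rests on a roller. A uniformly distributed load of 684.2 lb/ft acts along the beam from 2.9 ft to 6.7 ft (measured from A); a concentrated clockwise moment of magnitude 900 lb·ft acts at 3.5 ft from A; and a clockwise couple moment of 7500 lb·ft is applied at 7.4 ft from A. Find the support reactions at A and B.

A_x = 0, A_y = 253.9 lb, B_y = 2346 lb

Resultant of the distributed load: 684.2 × 3.8 = 2599.96 lb at 4.8 ft from A.
ΣM about A: B_y·8.9 − (684.2·3.8)·4.8 − 900 − 7500 = 0 → B_y = 20879.808/8.9 = 2346.05 ≈ 2346 lb.
ΣF_y = 0: A_y + 2346.05 − 684.2·3.8 = 0 → A_y = 253.9 lb.
ΣF_x = 0: no horizontal applied forces, so A_x = 0.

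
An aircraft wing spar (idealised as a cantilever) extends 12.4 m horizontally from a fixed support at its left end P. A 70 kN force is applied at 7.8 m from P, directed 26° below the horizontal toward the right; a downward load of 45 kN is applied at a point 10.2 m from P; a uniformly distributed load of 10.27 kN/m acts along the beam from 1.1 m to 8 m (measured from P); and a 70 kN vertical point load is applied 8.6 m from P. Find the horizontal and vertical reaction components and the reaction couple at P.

Resultant of the distributed load: 10.27 × 6.9 = 70.863 kN at 4.55 m from P.
ΣF_x = 0: P_x + 70·cos26° = 0 → P_x = -62.92 kN.
ΣF_y = 0: P_y − 70·sin26° − 45 − 10.27·6.9 − 70 = 0 → P_y = 216.5 kN.
ΣM about P: M_P − 70·sin26°·7.8 − 45·10.2 − (10.27·6.9)·4.55 − 70·8.6 = 0 → M_P = 1623 kN·m.

P_x = -62.92 kN, P_y = 216.5 kN, M_P = 1623 kN·m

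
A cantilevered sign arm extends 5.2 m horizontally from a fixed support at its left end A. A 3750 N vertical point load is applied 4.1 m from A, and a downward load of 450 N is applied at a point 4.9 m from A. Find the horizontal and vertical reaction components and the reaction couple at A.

ΣF_x = 0: A_x = 0.
ΣF_y = 0: A_y − 3750 − 450 = 0 → A_y = 4200 N.
ΣM about A: M_A − 3750·4.1 − 450·4.9 = 0 → M_A = 17580 N·m.

A_x = 0, A_y = 4200 N, M_A = 17580 N·m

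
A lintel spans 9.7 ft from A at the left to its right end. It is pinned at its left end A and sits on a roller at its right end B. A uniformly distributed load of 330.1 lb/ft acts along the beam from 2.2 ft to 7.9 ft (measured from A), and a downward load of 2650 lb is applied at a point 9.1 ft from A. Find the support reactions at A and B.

Resultant of the distributed load: 330.1 × 5.7 = 1881.57 lb at 5.05 ft from A.
Taking moments about A: B_y·9.7 − (330.1·5.7)·5.05 − 2650·9.1 = 0 → B_y = 33616.9285/9.7 = 3465.66 ≈ 3466 lb.
ΣF_y = 0: A_y + 3465.66 − 330.1·5.7 − 2650 = 0 → A_y = 1066 lb.
ΣF_x = 0: no horizontal applied forces, so A_x = 0.

A_x = 0, A_y = 1066 lb, B_y = 3466 lb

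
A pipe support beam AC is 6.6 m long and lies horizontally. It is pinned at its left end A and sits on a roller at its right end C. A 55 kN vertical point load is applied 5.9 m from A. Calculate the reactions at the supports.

A_x = 0, A_y = 5.833 kN, C_y = 49.17 kN

ΣM about A: C_y·6.6 − 55·5.9 = 0 → C_y = 324.5/6.6 = 49.1667 ≈ 49.17 kN.
ΣF_y = 0: A_y + 49.1667 − 55 = 0 → A_y = 5.833 kN.
ΣF_x = 0: no horizontal applied forces, so A_x = 0.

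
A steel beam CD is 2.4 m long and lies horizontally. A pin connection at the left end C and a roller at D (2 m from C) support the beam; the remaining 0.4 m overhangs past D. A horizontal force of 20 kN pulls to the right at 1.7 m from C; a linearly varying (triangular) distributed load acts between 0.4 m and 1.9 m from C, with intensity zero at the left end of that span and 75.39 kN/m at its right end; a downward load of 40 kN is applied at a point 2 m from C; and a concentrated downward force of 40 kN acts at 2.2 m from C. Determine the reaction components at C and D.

Resultant of the triangular load: ½ × 75.39 × 1.5 = 56.5425 kN, acting at 1.4 m from C (one-third of the span from the peak).
Taking moments about C: D_y·2 − (½·75.39·1.5)·1.4 − 40·2 − 40·2.2 = 0 → D_y = 247.1595/2 = 123.58 ≈ 123.6 kN.
ΣF_y = 0: C_y + 123.58 − ½·75.39·1.5 − 40 − 40 = 0 → C_y = 12.96 kN.
ΣF_x = 0: C_x + 20 = 0 → C_x = -20.00 kN.

C_x = -20.00 kN, C_y = 12.96 kN, D_y = 123.6 kN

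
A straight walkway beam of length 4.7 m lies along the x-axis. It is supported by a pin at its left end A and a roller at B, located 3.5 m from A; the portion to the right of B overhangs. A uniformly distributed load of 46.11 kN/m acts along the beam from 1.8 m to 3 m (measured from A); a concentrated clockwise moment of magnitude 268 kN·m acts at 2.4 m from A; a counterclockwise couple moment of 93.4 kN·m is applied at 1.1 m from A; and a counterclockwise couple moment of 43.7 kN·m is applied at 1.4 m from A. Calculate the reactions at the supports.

Resultant of the distributed load: 46.11 × 1.2 = 55.332 kN at 2.4 m from A.
Moments about A: B_y·3.5 − (46.11·1.2)·2.4 − 268 + 93.4 + 43.7 = 0 → B_y = 263.6968/3.5 = 75.3419 ≈ 75.34 kN.
ΣF_y = 0: A_y + 75.3419 − 46.11·1.2 = 0 → A_y = -20.01 kN.
ΣF_x = 0: no horizontal applied forces, so A_x = 0.

A_x = 0, A_y = -20.01 kN, B_y = 75.34 kN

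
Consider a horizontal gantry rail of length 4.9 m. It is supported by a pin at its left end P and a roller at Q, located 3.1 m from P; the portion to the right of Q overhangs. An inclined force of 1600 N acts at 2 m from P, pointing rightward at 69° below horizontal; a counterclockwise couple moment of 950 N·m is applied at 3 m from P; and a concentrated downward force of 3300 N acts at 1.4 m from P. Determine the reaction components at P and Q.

ΣM about P: Q_y·3.1 − 1600·sin69°·2 + 950 − 3300·1.4 = 0 → Q_y = 6657.46/3.1 = 2147.57 ≈ 2148 N.
ΣF_y = 0: P_y + 2147.57 − 1600·sin69° − 3300 = 0 → P_y = 2646 N.
ΣF_x = 0: P_x + 1600·cos69° = 0 → P_x = -573.4 N.

P_x = -573.4 N, P_y = 2646 N, Q_y = 2148 N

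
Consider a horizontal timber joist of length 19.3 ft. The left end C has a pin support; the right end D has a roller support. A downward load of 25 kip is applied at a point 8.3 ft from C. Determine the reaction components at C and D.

C_x = 0, C_y = 14.25 kip, D_y = 10.75 kip

Moments about C: D_y·19.3 − 25·8.3 = 0 → D_y = 207.5/19.3 = 10.7513 ≈ 10.75 kip.
ΣF_y = 0: C_y + 10.7513 − 25 = 0 → C_y = 14.25 kip.
ΣF_x = 0: no horizontal applied forces, so C_x = 0.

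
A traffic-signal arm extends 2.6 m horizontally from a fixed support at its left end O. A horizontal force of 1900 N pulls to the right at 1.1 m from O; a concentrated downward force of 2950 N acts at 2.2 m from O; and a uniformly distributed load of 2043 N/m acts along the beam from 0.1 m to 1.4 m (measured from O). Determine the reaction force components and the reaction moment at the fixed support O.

O_x = -1900 N, O_y = 5606 N, M_O = 8482 N·m

Resultant of the distributed load: 2043 × 1.3 = 2655.9 N at 0.75 m from O.
ΣF_x = 0: O_x + 1900 = 0 → O_x = -1900 N.
ΣF_y = 0: O_y − 2950 − 2043·1.3 = 0 → O_y = 5606 N.
ΣM about O: M_O − 2950·2.2 − (2043·1.3)·0.75 = 0 → M_O = 8482 N·m.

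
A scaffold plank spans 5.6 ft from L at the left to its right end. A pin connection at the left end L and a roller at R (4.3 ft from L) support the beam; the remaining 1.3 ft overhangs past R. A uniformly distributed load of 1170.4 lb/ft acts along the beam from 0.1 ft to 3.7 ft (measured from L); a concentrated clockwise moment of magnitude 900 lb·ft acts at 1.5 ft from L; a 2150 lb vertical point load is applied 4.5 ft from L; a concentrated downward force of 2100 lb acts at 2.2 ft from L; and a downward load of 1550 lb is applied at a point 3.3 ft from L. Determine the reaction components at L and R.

Resultant of the distributed load: 1170.4 × 3.6 = 4213.44 lb at 1.9 ft from L.
ΣM about L: R_y·4.3 − (1170.4·3.6)·1.9 − 900 − 2150·4.5 − 2100·2.2 − 1550·3.3 = 0 → R_y = 28315.536/4.3 = 6585.01 ≈ 6585 lb.
ΣF_y = 0: L_y + 6585.01 − 1170.4·3.6 − 2150 − 2100 − 1550 = 0 → L_y = 3428 lb.
ΣF_x = 0: no horizontal applied forces, so L_x = 0.

L_x = 0, L_y = 3428 lb, R_y = 6585 lb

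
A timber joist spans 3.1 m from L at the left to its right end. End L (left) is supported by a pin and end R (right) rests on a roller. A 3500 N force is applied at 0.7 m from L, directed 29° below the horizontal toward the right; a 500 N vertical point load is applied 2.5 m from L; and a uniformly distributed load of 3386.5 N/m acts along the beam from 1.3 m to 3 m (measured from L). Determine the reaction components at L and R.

Resultant of the distributed load: 3386.5 × 1.7 = 5757.05 N at 2.15 m from L.
ΣM about L: R_y·3.1 − 3500·sin29°·0.7 − 500·2.5 − (3386.5·1.7)·2.15 = 0 → R_y = 14815.4/3.1 = 4779.16 ≈ 4779 N.
ΣF_y = 0: L_y + 4779.16 − 3500·sin29° − 500 − 3386.5·1.7 = 0 → L_y = 3175 N.
ΣF_x = 0: L_x + 3500·cos29° = 0 → L_x = -3061 N.

L_x = -3061 N, L_y = 3175 N, R_y = 4779 N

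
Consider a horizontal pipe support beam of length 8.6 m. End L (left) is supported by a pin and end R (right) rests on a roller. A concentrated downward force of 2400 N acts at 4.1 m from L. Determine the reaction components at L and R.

L_x = 0, L_y = 1256 N, R_y = 1144 N

Moments about L: R_y·8.6 − 2400·4.1 = 0 → R_y = 9840/8.6 = 1144.19 ≈ 1144 N.
ΣF_y = 0: L_y + 1144.19 − 2400 = 0 → L_y = 1256 N.
ΣF_x = 0: no horizontal applied forces, so L_x = 0.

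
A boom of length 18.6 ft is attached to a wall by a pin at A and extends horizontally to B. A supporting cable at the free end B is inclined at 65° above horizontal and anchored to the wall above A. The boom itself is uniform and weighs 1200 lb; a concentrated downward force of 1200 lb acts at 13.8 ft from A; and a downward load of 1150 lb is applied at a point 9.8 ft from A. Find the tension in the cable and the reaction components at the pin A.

ΣM about A: T·sin65°·18.6 − 1200·9.3 − 1200·13.8 − 1150·9.8 = 0 → T = 38990/(18.6·0.906308) = 2312.94 ≈ 2313 lb.
ΣF_x = 0: A_x − T·cos65° = 0 → A_x = 2312.94 × 0.422618 = 977.5 lb.
ΣF_y = 0: A_y + T·sin65° − 1200 − 1200 − 1150 = 0 → A_y = 3550 − 2312.94 × 0.906308 = 1454 lb.

T = 2313 lb, A_x = 977.5 lb, A_y = 1454 lb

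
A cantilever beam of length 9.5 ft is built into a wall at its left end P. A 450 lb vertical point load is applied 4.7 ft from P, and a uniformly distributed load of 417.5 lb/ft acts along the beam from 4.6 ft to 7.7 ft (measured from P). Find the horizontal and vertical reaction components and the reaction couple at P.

P_x = 0, P_y = 1744 lb, M_P = 10070 lb·ft

Resultant of the distributed load: 417.5 × 3.1 = 1294.25 lb at 6.15 ft from P.
ΣF_x = 0: P_x = 0.
ΣF_y = 0: P_y − 450 − 417.5·3.1 = 0 → P_y = 1744 lb.
ΣM about P: M_P − 450·4.7 − (417.5·3.1)·6.15 = 0 → M_P = 10070 lb·ft.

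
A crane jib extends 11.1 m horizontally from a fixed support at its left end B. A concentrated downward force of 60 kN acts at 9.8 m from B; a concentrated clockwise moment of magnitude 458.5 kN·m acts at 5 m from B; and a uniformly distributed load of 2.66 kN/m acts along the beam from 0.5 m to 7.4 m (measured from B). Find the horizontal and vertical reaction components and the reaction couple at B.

B_x = 0, B_y = 78.35 kN, M_B = 1119 kN·m

Resultant of the distributed load: 2.66 × 6.9 = 18.354 kN at 3.95 m from B.
ΣF_x = 0: B_x = 0.
ΣF_y = 0: B_y − 60 − 2.66·6.9 = 0 → B_y = 78.35 kN.
ΣM about B: M_B − 60·9.8 − 458.5 − (2.66·6.9)·3.95 = 0 → M_B = 1119 kN·m.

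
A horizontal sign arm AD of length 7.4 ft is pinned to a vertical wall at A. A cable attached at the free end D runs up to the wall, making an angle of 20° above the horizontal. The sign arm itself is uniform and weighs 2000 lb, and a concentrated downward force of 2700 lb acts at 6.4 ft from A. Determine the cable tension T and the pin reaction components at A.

ΣM about A: T·sin20°·7.4 − 2000·3.7 − 2700·6.4 = 0 → T = 24680/(7.4·0.34202) = 9751.29 ≈ 9751 lb.
ΣF_x = 0: A_x − T·cos20° = 0 → A_x = 9751.29 × 0.939693 = 9163 lb.
ΣF_y = 0: A_y + T·sin20° − 2000 − 2700 = 0 → A_y = 4700 − 9751.29 × 0.34202 = 1365 lb.

T = 9751 lb, A_x = 9163 lb, A_y = 1365 lb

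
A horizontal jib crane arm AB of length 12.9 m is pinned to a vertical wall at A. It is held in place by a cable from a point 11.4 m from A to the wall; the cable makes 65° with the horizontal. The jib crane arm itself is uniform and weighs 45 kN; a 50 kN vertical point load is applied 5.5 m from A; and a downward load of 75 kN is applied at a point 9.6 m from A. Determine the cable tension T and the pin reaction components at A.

ΣM about A: T·sin65°·11.4 − 45·6.45 − 50·5.5 − 75·9.6 = 0 → T = 1285.25/(11.4·0.906308) = 124.396 ≈ 124.4 kN.
ΣF_x = 0: A_x − T·cos65° = 0 → A_x = 124.396 × 0.422618 = 52.57 kN.
ΣF_y = 0: A_y + T·sin65° − 45 − 50 − 75 = 0 → A_y = 170 − 124.396 × 0.906308 = 57.26 kN.

T = 124.4 kN, A_x = 52.57 kN, A_y = 57.26 kN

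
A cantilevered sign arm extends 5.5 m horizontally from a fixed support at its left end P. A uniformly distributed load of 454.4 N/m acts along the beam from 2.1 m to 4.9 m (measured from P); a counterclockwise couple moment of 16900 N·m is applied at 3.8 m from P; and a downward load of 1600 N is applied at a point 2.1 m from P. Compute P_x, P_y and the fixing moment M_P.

P_x = 0, P_y = 2872 N, M_P = -9087 N·m

Resultant of the distributed load: 454.4 × 2.8 = 1272.32 N at 3.5 m from P.
ΣF_x = 0: P_x = 0.
ΣF_y = 0: P_y − 454.4·2.8 − 1600 = 0 → P_y = 2872 N.
ΣM about P: M_P − (454.4·2.8)·3.5 + 16900 − 1600·2.1 = 0 → M_P = -9087 N·m.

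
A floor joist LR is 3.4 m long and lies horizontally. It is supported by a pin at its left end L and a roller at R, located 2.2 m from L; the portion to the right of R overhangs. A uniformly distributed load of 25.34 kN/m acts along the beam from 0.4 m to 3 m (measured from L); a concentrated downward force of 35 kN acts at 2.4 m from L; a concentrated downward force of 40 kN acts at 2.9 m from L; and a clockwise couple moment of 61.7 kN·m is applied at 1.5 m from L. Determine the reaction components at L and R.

Resultant of the distributed load: 25.34 × 2.6 = 65.884 kN at 1.7 m from L.
Moments about L: R_y·2.2 − (25.34·2.6)·1.7 − 35·2.4 − 40·2.9 − 61.7 = 0 → R_y = 373.7028/2.2 = 169.865 ≈ 169.9 kN.
ΣF_y = 0: L_y + 169.865 − 25.34·2.6 − 35 − 40 = 0 → L_y = -28.98 kN.
ΣF_x = 0: no horizontal applied forces, so L_x = 0.

L_x = 0, L_y = -28.98 kN, R_y = 169.9 kN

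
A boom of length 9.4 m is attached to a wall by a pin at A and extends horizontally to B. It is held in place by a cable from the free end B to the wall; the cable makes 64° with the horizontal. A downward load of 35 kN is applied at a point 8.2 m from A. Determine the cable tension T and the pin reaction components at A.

ΣM about A: T·sin64°·9.4 − 35·8.2 = 0 → T = 287/(9.4·0.898794) = 33.9699 ≈ 33.97 kN.
ΣF_x = 0: A_x − T·cos64° = 0 → A_x = 33.9699 × 0.438371 = 14.89 kN.
ΣF_y = 0: A_y + T·sin64° − 35 = 0 → A_y = 35 − 33.9699 × 0.898794 = 4.468 kN.

T = 33.97 kN, A_x = 14.89 kN, A_y = 4.468 kN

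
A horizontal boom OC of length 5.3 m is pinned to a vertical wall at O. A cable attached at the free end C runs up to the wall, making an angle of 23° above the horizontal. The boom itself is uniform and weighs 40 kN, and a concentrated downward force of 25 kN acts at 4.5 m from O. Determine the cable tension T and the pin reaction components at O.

ΣM about O: T·sin23°·5.3 − 40·2.65 − 25·4.5 = 0 → T = 218.5/(5.3·0.390731) = 105.511 ≈ 105.5 kN.
ΣF_x = 0: O_x − T·cos23° = 0 → O_x = 105.511 × 0.920505 = 97.12 kN.
ΣF_y = 0: O_y + T·sin23° − 40 − 25 = 0 → O_y = 65 − 105.511 × 0.390731 = 23.77 kN.

T = 105.5 kN, O_x = 97.12 kN, O_y = 23.77 kN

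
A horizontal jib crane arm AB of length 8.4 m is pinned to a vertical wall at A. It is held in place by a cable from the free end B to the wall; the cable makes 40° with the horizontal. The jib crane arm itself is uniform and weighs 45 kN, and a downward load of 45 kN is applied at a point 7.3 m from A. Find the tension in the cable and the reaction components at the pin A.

T = 95.84 kN, A_x = 73.42 kN, A_y = 28.39 kN

ΣM about A: T·sin40°·8.4 − 45·4.2 − 45·7.3 = 0 → T = 517.5/(8.4·0.642788) = 95.8436 ≈ 95.84 kN.
ΣF_x = 0: A_x − T·cos40° = 0 → A_x = 95.8436 × 0.766044 = 73.42 kN.
ΣF_y = 0: A_y + T·sin40° − 45 − 45 = 0 → A_y = 90 − 95.8436 × 0.642788 = 28.39 kN.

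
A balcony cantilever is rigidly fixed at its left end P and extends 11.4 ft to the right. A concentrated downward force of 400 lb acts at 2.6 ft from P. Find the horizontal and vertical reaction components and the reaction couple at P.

P_x = 0, P_y = 400.0 lb, M_P = 1040 lb·ft

ΣF_x = 0: P_x = 0.
ΣF_y = 0: P_y − 400 = 0 → P_y = 400.0 lb.
ΣM about P: M_P − 400·2.6 = 0 → M_P = 1040 lb·ft.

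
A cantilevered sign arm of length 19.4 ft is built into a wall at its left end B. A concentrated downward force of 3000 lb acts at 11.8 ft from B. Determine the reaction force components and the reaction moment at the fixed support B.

B_x = 0, B_y = 3000 lb, M_B = 35400 lb·ft

ΣF_x = 0: B_x = 0.
ΣF_y = 0: B_y − 3000 = 0 → B_y = 3000 lb.
ΣM about B: M_B − 3000·11.8 = 0 → M_B = 35400 lb·ft.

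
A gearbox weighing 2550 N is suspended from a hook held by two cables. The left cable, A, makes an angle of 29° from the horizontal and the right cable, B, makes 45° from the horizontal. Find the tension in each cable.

T_A = 1876 N, T_B = 2320 N

ΣF_x = 0: −T_A·cos29° + T_B·cos45° = 0 → T_B = 1.2369·T_A.
ΣF_y = 0: T_A·sin29° + T_B·sin45° = 2550.
Substitute: T_A·(0.48481 + 1.2369·0.707107) = 2550 → T_A = 1875.79 ≈ 1876 N.
Then T_B = 1.2369 × 1875.79 = 2320 N.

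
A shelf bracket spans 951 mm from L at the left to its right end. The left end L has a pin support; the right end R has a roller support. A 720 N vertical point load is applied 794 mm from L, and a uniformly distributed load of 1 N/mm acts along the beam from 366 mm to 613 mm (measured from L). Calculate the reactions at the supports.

L_x = 0, L_y = 238.7 N, R_y = 728.3 N

Resultant of the distributed load: 1 × 247 = 247 N at 489.5 mm from L.
Moments about L: R_y·951 − 720·794 − (1·247)·489.5 = 0 → R_y = 692586.5/951 = 728.272 ≈ 728.3 N.
ΣF_y = 0: L_y + 728.272 − 720 − 1·247 = 0 → L_y = 238.7 N.
ΣF_x = 0: no horizontal applied forces, so L_x = 0.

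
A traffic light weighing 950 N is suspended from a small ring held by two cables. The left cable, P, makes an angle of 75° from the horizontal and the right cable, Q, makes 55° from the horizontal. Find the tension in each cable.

T_P = 711.3 N, T_Q = 321.0 N

ΣF_x = 0: −T_P·cos75° + T_Q·cos55° = 0 → T_Q = 0.451237·T_P.
ΣF_y = 0: T_P·sin75° + T_Q·sin55° = 950.
Substitute: T_P·(0.965926 + 0.451237·0.819152) = 950 → T_P = 711.313 ≈ 711.3 N.
Then T_Q = 0.451237 × 711.313 = 321.0 N.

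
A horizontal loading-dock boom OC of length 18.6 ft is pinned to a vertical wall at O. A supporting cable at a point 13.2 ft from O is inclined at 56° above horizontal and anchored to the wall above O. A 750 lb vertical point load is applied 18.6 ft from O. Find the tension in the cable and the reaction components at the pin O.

T = 1275 lb, O_x = 712.8 lb, O_y = -306.8 lb

ΣM about O: T·sin56°·13.2 − 750·18.6 = 0 → T = 13950/(13.2·0.829038) = 1274.75 ≈ 1275 lb.
ΣF_x = 0: O_x − T·cos56° = 0 → O_x = 1274.75 × 0.559193 = 712.8 lb.
ΣF_y = 0: O_y + T·sin56° − 750 = 0 → O_y = 750 − 1274.75 × 0.829038 = -306.8 lb.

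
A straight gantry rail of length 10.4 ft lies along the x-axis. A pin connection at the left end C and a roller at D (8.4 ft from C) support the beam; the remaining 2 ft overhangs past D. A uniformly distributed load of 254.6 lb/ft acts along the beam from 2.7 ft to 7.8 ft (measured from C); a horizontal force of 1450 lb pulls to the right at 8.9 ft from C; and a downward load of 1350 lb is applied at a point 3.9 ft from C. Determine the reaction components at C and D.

Resultant of the distributed load: 254.6 × 5.1 = 1298.46 lb at 5.25 ft from C.
Moments about C: D_y·8.4 − (254.6·5.1)·5.25 − 1350·3.9 = 0 → D_y = 12081.915/8.4 = 1438.32 ≈ 1438 lb.
ΣF_y = 0: C_y + 1438.32 − 254.6·5.1 − 1350 = 0 → C_y = 1210 lb.
ΣF_x = 0: C_x + 1450 = 0 → C_x = -1450 lb.

C_x = -1450 lb, C_y = 1210 lb, D_y = 1438 lb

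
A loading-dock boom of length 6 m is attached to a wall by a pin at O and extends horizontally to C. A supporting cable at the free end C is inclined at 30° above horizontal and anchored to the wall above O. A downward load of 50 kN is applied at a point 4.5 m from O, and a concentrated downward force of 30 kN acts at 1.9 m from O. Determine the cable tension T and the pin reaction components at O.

T = 94.00 kN, O_x = 81.41 kN, O_y = 33.00 kN

ΣM about O: T·sin30°·6 − 50·4.5 − 30·1.9 = 0 → T = 282/(6·0.5) = 94.00 kN.
ΣF_x = 0: O_x − T·cos30° = 0 → O_x = 94 × 0.866025 = 81.41 kN.
ΣF_y = 0: O_y + T·sin30° − 50 − 30 = 0 → O_y = 80 − 94 × 0.5 = 33.00 kN.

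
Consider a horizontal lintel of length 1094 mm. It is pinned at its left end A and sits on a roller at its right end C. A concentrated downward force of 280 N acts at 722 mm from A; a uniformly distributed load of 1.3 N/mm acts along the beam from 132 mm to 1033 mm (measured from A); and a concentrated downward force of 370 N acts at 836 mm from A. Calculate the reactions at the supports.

A_x = 0, A_y = 730.1 N, C_y = 1091 N

Resultant of the distributed load: 1.3 × 901 = 1171.3 N at 582.5 mm from A.
Taking moments about A: C_y·1094 − 280·722 − (1.3·901)·582.5 − 370·836 = 0 → C_y = 1193762.25/1094 = 1091.19 ≈ 1091 N.
ΣF_y = 0: A_y + 1091.19 − 280 − 1.3·901 − 370 = 0 → A_y = 730.1 N.
ΣF_x = 0: no horizontal applied forces, so A_x = 0.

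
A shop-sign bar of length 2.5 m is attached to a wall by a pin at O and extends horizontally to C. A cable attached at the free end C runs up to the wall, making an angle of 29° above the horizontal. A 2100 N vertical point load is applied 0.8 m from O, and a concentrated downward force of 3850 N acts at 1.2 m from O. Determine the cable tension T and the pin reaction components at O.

ΣM about O: T·sin29°·2.5 − 2100·0.8 − 3850·1.2 = 0 → T = 6300/(2.5·0.48481) = 5197.91 ≈ 5198 N.
ΣF_x = 0: O_x − T·cos29° = 0 → O_x = 5197.91 × 0.87462 = 4546 N.
ΣF_y = 0: O_y + T·sin29° − 2100 − 3850 = 0 → O_y = 5950 − 5197.91 × 0.48481 = 3430 N.

T = 5198 N, O_x = 4546 N, O_y = 3430 N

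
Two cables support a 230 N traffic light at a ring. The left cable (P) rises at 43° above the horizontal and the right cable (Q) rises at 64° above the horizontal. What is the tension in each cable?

T_P = 105.4 N, T_Q = 175.9 N

ΣF_x = 0: −T_P·cos43° + T_Q·cos64° = 0 → T_Q = 1.66834·T_P.
ΣF_y = 0: T_P·sin43° + T_Q·sin64° = 230.
Substitute: T_P·(0.681998 + 1.66834·0.898794) = 230 → T_P = 105.432 ≈ 105.4 N.
Then T_Q = 1.66834 × 105.432 = 175.9 N.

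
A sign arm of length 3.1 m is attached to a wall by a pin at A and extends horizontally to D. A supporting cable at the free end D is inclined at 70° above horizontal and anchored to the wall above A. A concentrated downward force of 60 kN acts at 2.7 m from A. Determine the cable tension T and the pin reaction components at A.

ΣM about A: T·sin70°·3.1 − 60·2.7 = 0 → T = 162/(3.1·0.939693) = 55.6118 ≈ 55.61 kN.
ΣF_x = 0: A_x − T·cos70° = 0 → A_x = 55.6118 × 0.34202 = 19.02 kN.
ΣF_y = 0: A_y + T·sin70° − 60 = 0 → A_y = 60 − 55.6118 × 0.939693 = 7.742 kN.

T = 55.61 kN, A_x = 19.02 kN, A_y = 7.742 kN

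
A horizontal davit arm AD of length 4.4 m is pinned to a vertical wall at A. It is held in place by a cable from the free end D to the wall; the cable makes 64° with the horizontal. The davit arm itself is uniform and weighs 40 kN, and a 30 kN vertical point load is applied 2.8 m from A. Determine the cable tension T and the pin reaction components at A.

T = 43.49 kN, A_x = 19.07 kN, A_y = 30.91 kN

ΣM about A: T·sin64°·4.4 − 40·2.2 − 30·2.8 = 0 → T = 172/(4.4·0.898794) = 43.4926 ≈ 43.49 kN.
ΣF_x = 0: A_x − T·cos64° = 0 → A_x = 43.4926 × 0.438371 = 19.07 kN.
ΣF_y = 0: A_y + T·sin64° − 40 − 30 = 0 → A_y = 70 − 43.4926 × 0.898794 = 30.91 kN.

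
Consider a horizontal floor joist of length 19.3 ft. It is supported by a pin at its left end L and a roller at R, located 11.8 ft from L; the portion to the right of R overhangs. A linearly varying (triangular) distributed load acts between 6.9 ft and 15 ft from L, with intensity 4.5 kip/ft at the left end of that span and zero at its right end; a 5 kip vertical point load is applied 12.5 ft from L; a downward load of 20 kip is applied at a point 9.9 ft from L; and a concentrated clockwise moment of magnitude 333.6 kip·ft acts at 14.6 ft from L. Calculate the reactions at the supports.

Resultant of the triangular load: ½ × 4.5 × 8.1 = 18.225 kip, acting at 9.6 ft from L (one-third of the span from the peak).
Taking moments about L: R_y·11.8 − (½·4.5·8.1)·9.6 − 5·12.5 − 20·9.9 − 333.6 = 0 → R_y = 769.06/11.8 = 65.1746 ≈ 65.17 kip.
ΣF_y = 0: L_y + 65.1746 − ½·4.5·8.1 − 5 − 20 = 0 → L_y = -21.95 kip.
ΣF_x = 0: no horizontal applied forces, so L_x = 0.

L_x = 0, L_y = -21.95 kip, R_y = 65.17 kip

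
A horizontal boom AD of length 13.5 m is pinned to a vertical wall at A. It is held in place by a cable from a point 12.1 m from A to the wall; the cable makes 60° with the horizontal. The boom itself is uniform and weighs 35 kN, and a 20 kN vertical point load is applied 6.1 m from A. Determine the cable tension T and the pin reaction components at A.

T = 34.19 kN, A_x = 17.09 kN, A_y = 25.39 kN

ΣM about A: T·sin60°·12.1 − 35·6.75 − 20·6.1 = 0 → T = 358.25/(12.1·0.866025) = 34.1877 ≈ 34.19 kN.
ΣF_x = 0: A_x − T·cos60° = 0 → A_x = 34.1877 × 0.5 = 17.09 kN.
ΣF_y = 0: A_y + T·sin60° − 35 − 20 = 0 → A_y = 55 − 34.1877 × 0.866025 = 25.39 kN.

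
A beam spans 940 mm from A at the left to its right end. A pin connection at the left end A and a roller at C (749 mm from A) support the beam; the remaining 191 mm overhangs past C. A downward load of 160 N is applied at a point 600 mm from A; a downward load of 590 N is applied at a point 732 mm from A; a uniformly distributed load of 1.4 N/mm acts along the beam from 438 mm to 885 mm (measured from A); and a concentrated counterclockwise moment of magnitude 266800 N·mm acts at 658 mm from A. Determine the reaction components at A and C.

Resultant of the distributed load: 1.4 × 447 = 625.8 N at 661.5 mm from A.
ΣM about A: C_y·749 − 160·600 − 590·732 − (1.4·447)·661.5 + 266800 = 0 → C_y = 675046.7/749 = 901.264 ≈ 901.3 N.
ΣF_y = 0: A_y + 901.264 − 160 − 590 − 1.4·447 = 0 → A_y = 474.5 N.
ΣF_x = 0: no horizontal applied forces, so A_x = 0.

A_x = 0, A_y = 474.5 N, C_y = 901.3 N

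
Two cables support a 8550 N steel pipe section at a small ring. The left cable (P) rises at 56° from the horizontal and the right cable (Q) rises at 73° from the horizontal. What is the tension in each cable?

ΣF_x = 0: −T_P·cos56° + T_Q·cos73° = 0 → T_Q = 1.91261·T_P.
ΣF_y = 0: T_P·sin56° + T_Q·sin73° = 8550.
Substitute: T_P·(0.829038 + 1.91261·0.956305) = 8550 → T_P = 3216.61 ≈ 3217 N.
Then T_Q = 1.91261 × 3216.61 = 6152 N.

T_P = 3217 N, T_Q = 6152 N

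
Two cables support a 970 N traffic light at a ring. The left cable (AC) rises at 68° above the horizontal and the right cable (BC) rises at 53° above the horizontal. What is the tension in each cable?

ΣF_x = 0: −T_AC·cos68° + T_BC·cos53° = 0 → T_BC = 0.622461·T_AC.
ΣF_y = 0: T_AC·sin68° + T_BC·sin53° = 970.
Substitute: T_AC·(0.927184 + 0.622461·0.798636) = 970 → T_AC = 681.034 ≈ 681.0 N.
Then T_BC = 0.622461 × 681.034 = 423.9 N.

T_AC = 681.0 N, T_BC = 423.9 N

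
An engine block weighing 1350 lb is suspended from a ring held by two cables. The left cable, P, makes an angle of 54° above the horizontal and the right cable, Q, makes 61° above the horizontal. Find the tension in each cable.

ΣF_x = 0: −T_P·cos54° + T_Q·cos61° = 0 → T_Q = 1.2124·T_P.
ΣF_y = 0: T_P·sin54° + T_Q·sin61° = 1350.
Substitute: T_P·(0.809017 + 1.2124·0.87462) = 1350 → T_P = 722.154 ≈ 722.2 lb.
Then T_Q = 1.2124 × 722.154 = 875.5 lb.

T_P = 722.2 lb, T_Q = 875.5 lb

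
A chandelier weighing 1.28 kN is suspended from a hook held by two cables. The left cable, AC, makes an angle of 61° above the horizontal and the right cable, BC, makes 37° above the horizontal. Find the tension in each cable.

ΣF_x = 0: −T_AC·cos61° + T_BC·cos37° = 0 → T_BC = 0.607047·T_AC.
ΣF_y = 0: T_AC·sin61° + T_BC·sin37° = 1.28.
Substitute: T_AC·(0.87462 + 0.607047·0.601815) = 1.28 → T_AC = 1.0323 ≈ 1.032 kN.
Then T_BC = 0.607047 × 1.0323 = 0.6267 kN.

T_AC = 1.032 kN, T_BC = 0.6267 kN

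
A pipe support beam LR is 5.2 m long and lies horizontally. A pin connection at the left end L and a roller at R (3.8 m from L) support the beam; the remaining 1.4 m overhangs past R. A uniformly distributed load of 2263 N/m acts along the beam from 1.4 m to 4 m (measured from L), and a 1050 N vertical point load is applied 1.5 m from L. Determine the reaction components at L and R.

L_x = 0, L_y = 2339 N, R_y = 4595 N

Resultant of the distributed load: 2263 × 2.6 = 5883.8 N at 2.7 m from L.
Taking moments about L: R_y·3.8 − (2263·2.6)·2.7 − 1050·1.5 = 0 → R_y = 17461.26/3.8 = 4595.07 ≈ 4595 N.
ΣF_y = 0: L_y + 4595.07 − 2263·2.6 − 1050 = 0 → L_y = 2339 N.
ΣF_x = 0: no horizontal applied forces, so L_x = 0.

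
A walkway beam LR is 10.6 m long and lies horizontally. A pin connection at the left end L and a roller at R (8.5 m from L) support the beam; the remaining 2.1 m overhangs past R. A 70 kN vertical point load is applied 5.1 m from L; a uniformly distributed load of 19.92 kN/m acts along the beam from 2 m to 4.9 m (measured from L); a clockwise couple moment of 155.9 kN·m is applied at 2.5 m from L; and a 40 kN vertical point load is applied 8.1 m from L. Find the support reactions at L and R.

L_x = 0, L_y = 45.86 kN, R_y = 121.9 kN

Resultant of the distributed load: 19.92 × 2.9 = 57.768 kN at 3.45 m from L.
ΣM about L: R_y·8.5 − 70·5.1 − (19.92·2.9)·3.45 − 155.9 − 40·8.1 = 0 → R_y = 1036.1996/8.5 = 121.906 ≈ 121.9 kN.
ΣF_y = 0: L_y + 121.906 − 70 − 19.92·2.9 − 40 = 0 → L_y = 45.86 kN.
ΣF_x = 0: no horizontal applied forces, so L_x = 0.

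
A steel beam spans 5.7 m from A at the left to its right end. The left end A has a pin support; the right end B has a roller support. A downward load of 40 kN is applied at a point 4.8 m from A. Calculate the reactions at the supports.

A_x = 0, A_y = 6.316 kN, B_y = 33.68 kN

Taking moments about A: B_y·5.7 − 40·4.8 = 0 → B_y = 192/5.7 = 33.6842 ≈ 33.68 kN.
ΣF_y = 0: A_y + 33.6842 − 40 = 0 → A_y = 6.316 kN.
ΣF_x = 0: no horizontal applied forces, so A_x = 0.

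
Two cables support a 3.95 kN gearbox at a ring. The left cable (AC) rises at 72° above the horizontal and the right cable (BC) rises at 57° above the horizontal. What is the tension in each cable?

T_AC = 2.768 kN, T_BC = 1.571 kN

ΣF_x = 0: −T_AC·cos72° + T_BC·cos57° = 0 → T_BC = 0.567379·T_AC.
ΣF_y = 0: T_AC·sin72° + T_BC·sin57° = 3.95.
Substitute: T_AC·(0.951057 + 0.567379·0.838671) = 3.95 → T_AC = 2.76824 ≈ 2.768 kN.
Then T_BC = 0.567379 × 2.76824 = 1.571 kN.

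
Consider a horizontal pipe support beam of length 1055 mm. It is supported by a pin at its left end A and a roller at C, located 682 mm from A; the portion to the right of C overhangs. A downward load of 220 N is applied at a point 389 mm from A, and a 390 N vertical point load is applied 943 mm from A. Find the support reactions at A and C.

A_x = 0, A_y = -54.74 N, C_y = 664.7 N

Moments about A: C_y·682 − 220·389 − 390·943 = 0 → C_y = 453350/682 = 664.736 ≈ 664.7 N.
ΣF_y = 0: A_y + 664.736 − 220 − 390 = 0 → A_y = -54.74 N.
ΣF_x = 0: no horizontal applied forces, so A_x = 0.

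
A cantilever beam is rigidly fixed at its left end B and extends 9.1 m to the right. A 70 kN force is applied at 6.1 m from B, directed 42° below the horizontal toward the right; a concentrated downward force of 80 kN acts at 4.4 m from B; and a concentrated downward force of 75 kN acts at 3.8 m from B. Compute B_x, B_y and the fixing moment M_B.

ΣF_x = 0: B_x + 70·cos42° = 0 → B_x = -52.02 kN.
ΣF_y = 0: B_y − 70·sin42° − 80 − 75 = 0 → B_y = 201.8 kN.
ΣM about B: M_B − 70·sin42°·6.1 − 80·4.4 − 75·3.8 = 0 → M_B = 922.7 kN·m.

B_x = -52.02 kN, B_y = 201.8 kN, M_B = 922.7 kN·m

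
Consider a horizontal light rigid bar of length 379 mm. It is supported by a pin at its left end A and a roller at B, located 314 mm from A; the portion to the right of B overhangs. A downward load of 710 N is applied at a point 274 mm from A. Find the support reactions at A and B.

Taking moments about A: B_y·314 − 710·274 = 0 → B_y = 194540/314 = 619.554 ≈ 619.6 N.
ΣF_y = 0: A_y + 619.554 − 710 = 0 → A_y = 90.45 N.
ΣF_x = 0: no horizontal applied forces, so A_x = 0.

A_x = 0, A_y = 90.45 N, B_y = 619.6 N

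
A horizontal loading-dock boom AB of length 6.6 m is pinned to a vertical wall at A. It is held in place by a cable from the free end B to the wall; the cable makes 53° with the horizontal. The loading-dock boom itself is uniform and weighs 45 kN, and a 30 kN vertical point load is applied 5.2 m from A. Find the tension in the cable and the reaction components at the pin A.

ΣM about A: T·sin53°·6.6 − 45·3.3 − 30·5.2 = 0 → T = 304.5/(6.6·0.798636) = 57.769 ≈ 57.77 kN.
ΣF_x = 0: A_x − T·cos53° = 0 → A_x = 57.769 × 0.601815 = 34.77 kN.
ΣF_y = 0: A_y + T·sin53° − 45 − 30 = 0 → A_y = 75 − 57.769 × 0.798636 = 28.86 kN.

T = 57.77 kN, A_x = 34.77 kN, A_y = 28.86 kN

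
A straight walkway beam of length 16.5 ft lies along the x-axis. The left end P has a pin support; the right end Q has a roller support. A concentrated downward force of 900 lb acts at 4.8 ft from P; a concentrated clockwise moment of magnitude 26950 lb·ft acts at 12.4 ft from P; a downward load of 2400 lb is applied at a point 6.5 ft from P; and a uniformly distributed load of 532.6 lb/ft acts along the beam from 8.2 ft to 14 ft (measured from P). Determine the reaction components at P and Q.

Resultant of the distributed load: 532.6 × 5.8 = 3089.08 lb at 11.1 ft from P.
Moments about P: Q_y·16.5 − 900·4.8 − 26950 − 2400·6.5 − (532.6·5.8)·11.1 = 0 → Q_y = 81158.788/16.5 = 4918.71 ≈ 4919 lb.
ΣF_y = 0: P_y + 4918.71 − 900 − 2400 − 532.6·5.8 = 0 → P_y = 1470 lb.
ΣF_x = 0: no horizontal applied forces, so P_x = 0.

P_x = 0, P_y = 1470 lb, Q_y = 4919 lb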